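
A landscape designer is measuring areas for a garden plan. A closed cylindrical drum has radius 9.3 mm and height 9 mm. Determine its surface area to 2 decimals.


Shape: closed cylinder
Radius r = 9.3 mm, Height h = 9 mm
Formula: SA = 2*pi*r^2 + 2*pi*r*h = 2*pi*r*(r + h)
r + h = 18.3
2 * r * (r + h) = 2 * 9.3 * 18.3 = 340.38
SA = 340.38 * pi
SA = 1069.34
1069.34 mm^2


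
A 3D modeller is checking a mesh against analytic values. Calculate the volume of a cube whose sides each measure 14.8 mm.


Shape: cube
Side s = 14.8 mm
Formula: V = s^3
V = 14.8 * 14.8 * 14.8
V = 219.04 * 14.8
V = 3241.792
3241.792 mm^3


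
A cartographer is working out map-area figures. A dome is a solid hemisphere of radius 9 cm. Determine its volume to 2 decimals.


Shape: hemisphere (half of a sphere)
Radius r = 9 cm
Formula: V = (1/2) * (4/3) * pi * r^3 = (2/3) * pi * r^3
r^3 = 729
(2/3) * 729 = 486
V = 486 * pi
V = 1526.81
1526.81 cm^3


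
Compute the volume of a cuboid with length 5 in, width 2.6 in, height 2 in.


Shape: rectangular prism
l = 5 in, w = 2.6 in, h = 2 in
Formula: V = l * w * h
V = 5 * 2.6 * 2
V = 13 * 2
V = 26
26 in^3


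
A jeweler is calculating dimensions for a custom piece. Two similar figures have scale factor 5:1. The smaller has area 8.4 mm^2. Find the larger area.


Linear scale factor k = 5
Original area = 8.4 mm^2
Rule: under a linear scaling by k, areas scale by k^2.
k^2 = 5^2 = 25
New area = 8.4 * 25
New area = 210
210 mm^2


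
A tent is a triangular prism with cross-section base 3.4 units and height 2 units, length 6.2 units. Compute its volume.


Shape: triangular prism
Triangle base = 3.4 units, triangle height = 2 units, prism length L = 6.2 units
Formula: V = (1/2 * b * h_tri) * L
Cross-section area = 0.5 * 3.4 * 2 = 3.4
V = 3.4 * 6.2
V = 21.08
21.08 units^3


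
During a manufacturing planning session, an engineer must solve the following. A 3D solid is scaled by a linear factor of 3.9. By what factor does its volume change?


Linear scale factor k = 3.9
Rule: under a linear scaling by k, volumes scale by k^3.
k^3 = 3.9 * 3.9 * 3.9
k^3 = 15.21 * 3.9
k^3 = 59.319
Volume scales by a factor of 59.319.
59.319 (dimensionless)


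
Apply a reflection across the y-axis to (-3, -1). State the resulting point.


Transformation: reflection
Original point: (-3, -1)
Rule for reflection over the y-axis: (x, y) -> (-x, y)
Apply: (-3, -1) -> (3, -1)
(3, -1)


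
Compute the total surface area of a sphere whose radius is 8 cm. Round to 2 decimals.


Shape: sphere
Radius r = 8 cm
Formula: SA = 4 * pi * r^2
r^2 = 64
SA = 4 * pi * 64
SA = 256 * pi
SA = 804.25
804.25 cm^2


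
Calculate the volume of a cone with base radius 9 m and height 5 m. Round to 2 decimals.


Shape: cone
Radius r = 9 m, Height h = 5 m
Formula: V = (1/3) * pi * r^2 * h
r^2 = 81
pi * r^2 * h = pi * 81 * 5 = 405 * pi
V = 405 * pi / 3
V = 424.12
424.12 m^3


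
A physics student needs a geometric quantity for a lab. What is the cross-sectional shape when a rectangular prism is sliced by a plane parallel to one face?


Solid: rectangular prism
Cutting plane: parallel to one face
Visualize the intersection of the plane with the solid's surface.
The boundary of the cut region is a rectangle.
rectangle


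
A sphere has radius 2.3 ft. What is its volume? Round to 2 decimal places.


Shape: sphere
Radius r = 2.3 ft
Formula: V = (4/3) * pi * r^3
r^3 = 12.167
(4/3) * 12.167 = 16.222667
V = 16.222667 * pi
V = 50.97
50.97 ft^3


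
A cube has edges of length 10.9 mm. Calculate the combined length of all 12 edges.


Shape: cube
Side s = 10.9 mm
A cube has 12 edges, all equal.
Formula: total edge length = 12 * s
Total = 12 * 10.9
Total = 130.8
130.8 mm


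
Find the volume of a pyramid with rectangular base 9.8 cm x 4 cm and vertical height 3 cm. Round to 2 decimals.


Shape: rectangular pyramid
Base: 9.8 cm x 4 cm, Height h = 3 cm
Formula: V = (1/3) * base_area * h
base_area = 9.8 * 4 = 39.2
base_area * h = 39.2 * 3 = 117.6
V = 117.6 / 3
V = 39.2
39.2 cm^3


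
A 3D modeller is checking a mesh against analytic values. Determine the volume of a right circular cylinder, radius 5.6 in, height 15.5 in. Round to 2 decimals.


Shape: cylinder
Radius r = 5.6 in, Height h = 15.5 in
Formula: V = pi * r^2 * h
r^2 = 31.36
V = pi * 31.36 * 15.5
V = 486.08 * pi
V = 1527.07
1527.07 in^3


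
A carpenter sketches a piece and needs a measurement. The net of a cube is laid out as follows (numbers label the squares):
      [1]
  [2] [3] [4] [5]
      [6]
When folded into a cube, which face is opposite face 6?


Net: cross layout. Take square 3 as the base (bottom).
Fold the four squares in the horizontal row up around 3: 2 -> left, 4 -> right, 5 wraps to the top.
Fold 1 and 6 up from 3: 1 -> back, 6 -> front.
Opposite pairs are therefore: (1, 6), (2, 4), (3, 5).
Face 6 is opposite face 1.
face 1


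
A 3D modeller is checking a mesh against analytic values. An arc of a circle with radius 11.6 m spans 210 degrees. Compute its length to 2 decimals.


Shape: circular arc
Radius r = 11.6 m, Angle = 210 degrees
Formula: L = (angle/360) * 2 * pi * r
2 * pi * r = 23.2 * pi
L = (210/360) * 23.2 * pi
L = 13.533333 * pi
L = 42.52
42.52 m


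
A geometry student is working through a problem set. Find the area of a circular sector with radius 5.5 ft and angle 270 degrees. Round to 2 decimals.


Shape: circular sector
Radius r = 5.5 ft, Angle = 270 degrees
Formula: A = (angle/360) * pi * r^2
r^2 = 30.25
Fraction of circle = 270/360
A = (270/360) * pi * 30.25
A = 22.6875 * pi
A = 71.27
71.27 ft^2


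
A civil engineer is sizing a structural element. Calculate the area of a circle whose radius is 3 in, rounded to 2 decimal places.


Shape: circle
Radius r = 3 in
Formula: A = pi * r^2
r^2 = 3^2 = 9
A = pi * 9
A = 28.27
28.27 in^2


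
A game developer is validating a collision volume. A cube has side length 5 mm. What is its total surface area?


Shape: cube
Side s = 5 mm
A cube has 6 square faces.
Formula: SA = 6 * s^2
s^2 = 25
SA = 6 * 25
SA = 150
150 mm^2


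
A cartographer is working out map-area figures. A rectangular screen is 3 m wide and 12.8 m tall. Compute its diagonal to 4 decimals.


Shape: rectangle (diagonal via Pythagoras)
Sides: 3 m and 12.8 m
Formula: d = sqrt(l^2 + w^2)
l^2 = 9, w^2 = 163.84
l^2 + w^2 = 172.84
d = sqrt(172.84)
d = 13.1469
13.1469 m


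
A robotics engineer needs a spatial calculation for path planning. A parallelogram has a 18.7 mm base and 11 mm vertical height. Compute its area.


Shape: parallelogram
Base b = 18.7 mm, Height h = 11 mm
Formula: A = b * h
A = 18.7 * 11
A = 205.7
205.7 mm^2


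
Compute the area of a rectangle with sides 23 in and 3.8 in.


Shape: rectangle
Length l = 23 in, Width w = 3.8 in
Formula: A = l * w
A = 23 * 3.8
A = 87.4
87.4 in^2


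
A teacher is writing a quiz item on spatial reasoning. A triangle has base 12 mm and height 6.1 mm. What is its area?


Shape: triangle
Base b = 12 mm, Height h = 6.1 mm
Formula: A = (1/2) * b * h
A = 0.5 * 12 * 6.1
A = 0.5 * 73.2
A = 36.6
36.6 mm^2


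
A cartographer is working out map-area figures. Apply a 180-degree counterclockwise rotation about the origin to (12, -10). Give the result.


Transformation: rotation about the origin
Original point: (12, -10)
Rule for 180 deg: (x, y) -> (-x, -y)
Apply: (12, -10) -> (-12, 10)
(-12, 10)


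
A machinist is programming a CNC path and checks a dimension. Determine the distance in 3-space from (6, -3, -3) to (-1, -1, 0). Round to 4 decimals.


3D distance between two points
P1 = (6, -3, -3), P2 = (-1, -1, 0)
Formula: d = sqrt((x2-x1)^2 + (y2-y1)^2 + (z2-z1)^2)
dx = -1 - 6 = -7
dy = -1 - -3 = 2
dz = 0 - -3 = 3
dx^2 + dy^2 + dz^2 = 49 + 4 + 9 = 62
d = sqrt(62)
d = 7.874
7.874 units


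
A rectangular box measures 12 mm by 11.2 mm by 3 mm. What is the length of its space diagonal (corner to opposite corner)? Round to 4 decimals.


Shape: rectangular box (space diagonal)
l = 12 mm, w = 11.2 mm, h = 3 mm
Visualize: the diagonal of the base, then a right triangle with that diagonal and the height.
Formula: d = sqrt(l^2 + w^2 + h^2)
l^2 + w^2 + h^2 = 144 + 125.44 + 9 = 278.44
d = sqrt(278.44)
d = 16.6865
16.6865 mm


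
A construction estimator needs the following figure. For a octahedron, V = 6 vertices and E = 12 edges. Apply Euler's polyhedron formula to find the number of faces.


Polyhedron: octahedron
Euler's formula for convex polyhedra: V - E + F = 2
Given: V = 6 vertices and E = 12 edges
Solve for F:
F = 2 + E - V = 2 + 12 - 6 = 8
8 faces


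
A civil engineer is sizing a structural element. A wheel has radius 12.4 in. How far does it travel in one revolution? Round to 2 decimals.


Shape: circle
Radius r = 12.4 in
Formula: C = 2 * pi * r
C = 2 * pi * 12.4
C = 24.8 * pi
C = 77.91
77.91 in


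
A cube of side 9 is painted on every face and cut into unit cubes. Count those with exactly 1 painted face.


Large cube: 9 x 9 x 9, cut into unit cubes.
n = 9, so n - 2 = 7
Cubes with 1 painted face lie in the interior of each face.
A cube has 6 faces; each contributes (n - 2)^2 = 49 such cubes.
Count = 6 * 49 = 294
294 unit cubes


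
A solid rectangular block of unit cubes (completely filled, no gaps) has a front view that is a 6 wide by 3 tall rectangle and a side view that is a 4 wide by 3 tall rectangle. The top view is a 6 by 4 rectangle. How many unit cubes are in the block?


Orthographic views of a solid rectangular block:
Front view 6 x 3 -> length = 6, height = 3
Side view 4 x 3 -> width = 4, height = 3 (consistent)
Top view 6 x 4 -> confirms length = 6, width = 4
The block is 6 x 4 x 3.
Total unit cubes = 6 * 4 * 3 = 72
72 unit cubes


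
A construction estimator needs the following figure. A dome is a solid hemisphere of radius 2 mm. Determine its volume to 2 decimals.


Shape: hemisphere (half of a sphere)
Radius r = 2 mm
Formula: V = (1/2) * (4/3) * pi * r^3 = (2/3) * pi * r^3
r^3 = 8
(2/3) * 8 = 5.333333
V = 5.333333 * pi
V = 16.76
16.76 mm^3


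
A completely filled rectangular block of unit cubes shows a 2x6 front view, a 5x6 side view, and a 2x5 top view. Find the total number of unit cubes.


Orthographic views of a solid rectangular block:
Front view 2 x 6 -> length = 2, height = 6
Side view 5 x 6 -> width = 5, height = 6 (consistent)
Top view 2 x 5 -> confirms length = 2, width = 5
The block is 2 x 5 x 6.
Total unit cubes = 2 * 5 * 6 = 60
60 unit cubes


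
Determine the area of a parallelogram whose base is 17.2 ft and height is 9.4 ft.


Shape: parallelogram
Base b = 17.2 ft, Height h = 9.4 ft
Formula: A = b * h
A = 17.2 * 9.4
A = 161.68
161.68 ft^2


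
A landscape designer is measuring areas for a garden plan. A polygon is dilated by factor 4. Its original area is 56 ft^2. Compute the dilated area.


Linear scale factor k = 4
Original area = 56 ft^2
Rule: under a linear scaling by k, areas scale by k^2.
k^2 = 4^2 = 16
New area = 56 * 16
New area = 896
896 ft^2


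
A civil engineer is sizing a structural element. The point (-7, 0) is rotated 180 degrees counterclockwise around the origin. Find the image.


Transformation: rotation about the origin
Original point: (-7, 0)
Rule for 180 deg: (x, y) -> (-x, -y)
Apply: (-7, 0) -> (7, 0)
(7, 0)


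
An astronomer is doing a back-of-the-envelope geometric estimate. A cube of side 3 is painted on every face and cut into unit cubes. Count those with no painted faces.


Large cube: 3 x 3 x 3, cut into unit cubes.
n = 3, so n - 2 = 1
Unpainted cubes form the interior (n - 2)^3 block.
(n - 2)^3 = 1^3 = 1
1 unit cubes


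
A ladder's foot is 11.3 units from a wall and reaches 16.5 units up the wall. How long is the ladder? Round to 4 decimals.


Shape: right triangle
Legs a = 11.3 units, b = 16.5 units
Formula: c = sqrt(a^2 + b^2)
a^2 = 127.69, b^2 = 272.25
a^2 + b^2 = 399.94
c = sqrt(399.94)
c = 19.9985
19.9985 units


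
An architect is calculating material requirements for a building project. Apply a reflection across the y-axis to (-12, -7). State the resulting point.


Transformation: reflection
Original point: (-12, -7)
Rule for reflection over the y-axis: (x, y) -> (-x, y)
Apply: (-12, -7) -> (12, -7)
(12, -7)


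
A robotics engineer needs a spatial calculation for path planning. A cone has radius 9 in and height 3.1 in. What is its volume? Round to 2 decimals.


Shape: cone
Radius r = 9 in, Height h = 3.1 in
Formula: V = (1/3) * pi * r^2 * h
r^2 = 81
pi * r^2 * h = pi * 81 * 3.1 = 251.1 * pi
V = 251.1 * pi / 3
V = 262.95
262.95 in^3


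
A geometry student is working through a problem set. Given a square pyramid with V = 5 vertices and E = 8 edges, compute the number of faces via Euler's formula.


Polyhedron: square pyramid
Euler's formula for convex polyhedra: V - E + F = 2
Given: V = 5 vertices and E = 8 edges
Solve for F:
F = 2 + E - V = 2 + 8 - 5 = 5
5 faces


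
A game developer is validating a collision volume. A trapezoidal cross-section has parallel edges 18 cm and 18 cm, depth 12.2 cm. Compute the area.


Shape: trapezoid
Parallel sides a = 18 cm, b = 18 cm; Height h = 12.2 cm
Formula: A = (a + b) * h / 2
a + b = 18 + 18 = 36
A = 36 * 12.2 / 2
A = 439.2 / 2
A = 219.6
219.6 cm^2


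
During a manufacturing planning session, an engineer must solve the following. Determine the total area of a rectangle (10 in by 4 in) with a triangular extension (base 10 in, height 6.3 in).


Composite shape: rectangle + triangle
Rectangle area = 10 * 4 = 40
Triangle area = 0.5 * 10 * 6.3 = 31.5
Total = 40 + 31.5
Total = 71.5
71.5 in^2


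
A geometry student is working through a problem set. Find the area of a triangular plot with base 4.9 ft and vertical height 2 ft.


Shape: triangle
Base b = 4.9 ft, Height h = 2 ft
Formula: A = (1/2) * b * h
A = 0.5 * 4.9 * 2
A = 0.5 * 9.8
A = 4.9
4.9 ft^2


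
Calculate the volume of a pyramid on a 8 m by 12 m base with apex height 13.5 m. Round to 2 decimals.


Shape: rectangular pyramid
Base: 8 m x 12 m, Height h = 13.5 m
Formula: V = (1/3) * base_area * h
base_area = 8 * 12 = 96
base_area * h = 96 * 13.5 = 1296
V = 1296 / 3
V = 432
432 m^3


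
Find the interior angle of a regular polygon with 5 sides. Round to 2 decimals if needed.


Shape: regular pentagon (5 sides)
Formula: interior angle = (n - 2) * 180 / n
(n - 2) = 3
(n - 2) * 180 = 540
angle = 540 / 5
angle = 108
108 degrees


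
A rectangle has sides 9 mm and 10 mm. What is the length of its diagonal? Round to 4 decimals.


Shape: rectangle (diagonal via Pythagoras)
Sides: 9 mm and 10 mm
Formula: d = sqrt(l^2 + w^2)
l^2 = 81, w^2 = 100
l^2 + w^2 = 181
d = sqrt(181)
d = 13.4536
13.4536 mm


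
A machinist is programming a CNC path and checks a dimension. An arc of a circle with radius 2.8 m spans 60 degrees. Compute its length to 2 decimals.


Shape: circular arc
Radius r = 2.8 m, Angle = 60 degrees
Formula: L = (angle/360) * 2 * pi * r
2 * pi * r = 5.6 * pi
L = (60/360) * 5.6 * pi
L = 0.933333 * pi
L = 2.93
2.93 m


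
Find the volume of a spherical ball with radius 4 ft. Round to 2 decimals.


Shape: sphere
Radius r = 4 ft
Formula: V = (4/3) * pi * r^3
r^3 = 64
(4/3) * 64 = 85.333333
V = 85.333333 * pi
V = 268.08
268.08 ft^3


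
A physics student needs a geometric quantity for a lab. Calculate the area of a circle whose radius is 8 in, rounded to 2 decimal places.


Shape: circle
Radius r = 8 in
Formula: A = pi * r^2
r^2 = 8^2 = 64
A = pi * 64
A = 201.06
201.06 in^2


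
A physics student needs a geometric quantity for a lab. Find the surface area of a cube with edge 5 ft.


Shape: cube
Side s = 5 ft
A cube has 6 square faces.
Formula: SA = 6 * s^2
s^2 = 25
SA = 6 * 25
SA = 150
150 ft^2


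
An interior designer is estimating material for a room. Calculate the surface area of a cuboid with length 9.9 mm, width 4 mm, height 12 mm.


Shape: rectangular prism
l = 9.9 mm, w = 4 mm, h = 12 mm
Formula: SA = 2(lw + lh + wh)
lw = 39.6, lh = 118.8, wh = 48
lw + lh + wh = 206.4
SA = 2 * 206.4
SA = 412.8
412.8 mm^2


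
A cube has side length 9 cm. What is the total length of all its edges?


Shape: cube
Side s = 9 cm
A cube has 12 edges, all equal.
Formula: total edge length = 12 * s
Total = 12 * 9
Total = 108
108 cm


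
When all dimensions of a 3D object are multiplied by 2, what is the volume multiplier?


Linear scale factor k = 2
Rule: under a linear scaling by k, volumes scale by k^3.
k^3 = 2 * 2 * 2
k^3 = 4 * 2
k^3 = 8
Volume scales by a factor of 8.
8 (dimensionless)


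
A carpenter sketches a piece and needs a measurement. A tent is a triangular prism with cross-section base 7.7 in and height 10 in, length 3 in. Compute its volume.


Shape: triangular prism
Triangle base = 7.7 in, triangle height = 10 in, prism length L = 3 in
Formula: V = (1/2 * b * h_tri) * L
Cross-section area = 0.5 * 7.7 * 10 = 38.5
V = 38.5 * 3
V = 115.5
115.5 in^3


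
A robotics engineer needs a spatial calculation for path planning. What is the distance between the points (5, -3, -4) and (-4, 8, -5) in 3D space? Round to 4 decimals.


3D distance between two points
P1 = (5, -3, -4), P2 = (-4, 8, -5)
Formula: d = sqrt((x2-x1)^2 + (y2-y1)^2 + (z2-z1)^2)
dx = -4 - 5 = -9
dy = 8 - -3 = 11
dz = -5 - -4 = -1
dx^2 + dy^2 + dz^2 = 81 + 121 + 1 = 203
d = sqrt(203)
d = 14.2478
14.2478 units


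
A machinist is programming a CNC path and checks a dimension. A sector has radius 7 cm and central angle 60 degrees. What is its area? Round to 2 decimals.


Shape: circular sector
Radius r = 7 cm, Angle = 60 degrees
Formula: A = (angle/360) * pi * r^2
r^2 = 49
Fraction of circle = 60/360
A = (60/360) * pi * 49
A = 8.166667 * pi
A = 25.66
25.66 cm^2


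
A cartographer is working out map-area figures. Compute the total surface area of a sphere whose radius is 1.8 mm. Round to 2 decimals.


Shape: sphere
Radius r = 1.8 mm
Formula: SA = 4 * pi * r^2
r^2 = 3.24
SA = 4 * pi * 3.24
SA = 12.96 * pi
SA = 40.72
40.72 mm^2


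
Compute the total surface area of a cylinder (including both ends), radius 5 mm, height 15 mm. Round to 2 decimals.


Shape: closed cylinder
Radius r = 5 mm, Height h = 15 mm
Formula: SA = 2*pi*r^2 + 2*pi*r*h = 2*pi*r*(r + h)
r + h = 20
2 * r * (r + h) = 2 * 5 * 20 = 200
SA = 200 * pi
SA = 628.32
628.32 mm^2


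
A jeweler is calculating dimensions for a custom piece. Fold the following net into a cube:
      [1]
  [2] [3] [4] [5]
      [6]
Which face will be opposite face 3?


Net: cross layout. Take square 3 as the base (bottom).
Fold the four squares in the horizontal row up around 3: 2 -> left, 4 -> right, 5 wraps to the top.
Fold 1 and 6 up from 3: 1 -> back, 6 -> front.
Opposite pairs are therefore: (1, 6), (2, 4), (3, 5).
Face 3 is opposite face 5.
face 5


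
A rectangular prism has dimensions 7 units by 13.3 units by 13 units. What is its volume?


Shape: rectangular prism
l = 7 units, w = 13.3 units, h = 13 units
Formula: V = l * w * h
V = 7 * 13.3 * 13
V = 93.1 * 13
V = 1210.3
1210.3 units^3


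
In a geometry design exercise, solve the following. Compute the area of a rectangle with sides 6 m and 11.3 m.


Shape: rectangle
Length l = 6 m, Width w = 11.3 m
Formula: A = l * w
A = 6 * 11.3
A = 67.8
67.8 m^2


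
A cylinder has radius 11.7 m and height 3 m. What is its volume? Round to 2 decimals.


Shape: cylinder
Radius r = 11.7 m, Height h = 3 m
Formula: V = pi * r^2 * h
r^2 = 136.89
V = pi * 136.89 * 3
V = 410.67 * pi
V = 1290.16
1290.16 m^3


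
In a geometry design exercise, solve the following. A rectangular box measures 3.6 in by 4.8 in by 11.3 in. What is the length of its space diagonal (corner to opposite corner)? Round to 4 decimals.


Shape: rectangular box (space diagonal)
l = 3.6 in, w = 4.8 in, h = 11.3 in
Visualize: the diagonal of the base, then a right triangle with that diagonal and the height.
Formula: d = sqrt(l^2 + w^2 + h^2)
l^2 + w^2 + h^2 = 12.96 + 23.04 + 127.69 = 163.69
d = sqrt(163.69)
d = 12.7941
12.7941 in


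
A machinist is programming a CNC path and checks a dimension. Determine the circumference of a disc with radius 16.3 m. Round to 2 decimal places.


Shape: circle
Radius r = 16.3 m
Formula: C = 2 * pi * r
C = 2 * pi * 16.3
C = 32.6 * pi
C = 102.42
102.42 m


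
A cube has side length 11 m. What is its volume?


Shape: cube
Side s = 11 m
Formula: V = s^3
V = 11 * 11 * 11
V = 121 * 11
V = 1331
1331 m^3


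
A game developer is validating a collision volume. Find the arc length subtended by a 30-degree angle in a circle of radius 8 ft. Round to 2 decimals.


Shape: circular arc
Radius r = 8 ft, Angle = 30 degrees
Formula: L = (angle/360) * 2 * pi * r
2 * pi * r = 16 * pi
L = (30/360) * 16 * pi
L = 1.333333 * pi
L = 4.19
4.19 ft


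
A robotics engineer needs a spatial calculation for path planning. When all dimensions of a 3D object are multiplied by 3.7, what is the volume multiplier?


Linear scale factor k = 3.7
Rule: under a linear scaling by k, volumes scale by k^3.
k^3 = 3.7 * 3.7 * 3.7
k^3 = 13.69 * 3.7
k^3 = 50.653
Volume scales by a factor of 50.653.
50.653 (dimensionless)


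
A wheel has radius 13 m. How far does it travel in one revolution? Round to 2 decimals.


Shape: circle
Radius r = 13 m
Formula: C = 2 * pi * r
C = 2 * pi * 13
C = 26 * pi
C = 81.68
81.68 m


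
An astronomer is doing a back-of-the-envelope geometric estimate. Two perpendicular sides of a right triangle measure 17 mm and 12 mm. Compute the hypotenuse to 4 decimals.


Shape: right triangle
Legs a = 17 mm, b = 12 mm
Formula: c = sqrt(a^2 + b^2)
a^2 = 289, b^2 = 144
a^2 + b^2 = 433
c = sqrt(433)
c = 20.8087
20.8087 mm


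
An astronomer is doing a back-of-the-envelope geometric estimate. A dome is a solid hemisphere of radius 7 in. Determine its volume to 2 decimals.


Shape: hemisphere (half of a sphere)
Radius r = 7 in
Formula: V = (1/2) * (4/3) * pi * r^3 = (2/3) * pi * r^3
r^3 = 343
(2/3) * 343 = 228.666667
V = 228.666667 * pi
V = 718.38
718.38 in^3


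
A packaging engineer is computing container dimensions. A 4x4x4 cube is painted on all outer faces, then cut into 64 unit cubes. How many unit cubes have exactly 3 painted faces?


Large cube: 4 x 4 x 4, cut into unit cubes.
Cubes with 3 painted faces are at the corners. A cube always has 8 corners.
Count = 8
8 unit cubes


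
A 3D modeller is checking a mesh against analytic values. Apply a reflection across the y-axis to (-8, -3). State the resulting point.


Transformation: reflection
Original point: (-8, -3)
Rule for reflection over the y-axis: (x, y) -> (-x, y)
Apply: (-8, -3) -> (8, -3)
(8, -3)


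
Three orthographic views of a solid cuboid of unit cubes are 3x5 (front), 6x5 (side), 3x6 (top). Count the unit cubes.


Orthographic views of a solid rectangular block:
Front view 3 x 5 -> length = 3, height = 5
Side view 6 x 5 -> width = 6, height = 5 (consistent)
Top view 3 x 6 -> confirms length = 3, width = 6
The block is 3 x 6 x 5.
Total unit cubes = 3 * 6 * 5 = 90
90 unit cubes


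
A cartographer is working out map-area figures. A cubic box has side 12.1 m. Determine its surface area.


Shape: cube
Side s = 12.1 m
A cube has 6 square faces.
Formula: SA = 6 * s^2
s^2 = 146.41
SA = 6 * 146.41
SA = 878.46
878.46 m^2


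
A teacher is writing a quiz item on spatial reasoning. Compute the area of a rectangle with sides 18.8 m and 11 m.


Shape: rectangle
Length l = 18.8 m, Width w = 11 m
Formula: A = l * w
A = 18.8 * 11
A = 206.8
206.8 m^2


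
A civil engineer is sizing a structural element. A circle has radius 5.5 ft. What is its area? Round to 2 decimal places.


Shape: circle
Radius r = 5.5 ft
Formula: A = pi * r^2
r^2 = 5.5^2 = 30.25
A = pi * 30.25
A = 95.03
95.03 ft^2


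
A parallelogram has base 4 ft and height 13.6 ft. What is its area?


Shape: parallelogram
Base b = 4 ft, Height h = 13.6 ft
Formula: A = b * h
A = 4 * 13.6
A = 54.4
54.4 ft^2


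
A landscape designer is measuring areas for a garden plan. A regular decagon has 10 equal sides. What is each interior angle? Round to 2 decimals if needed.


Shape: regular decagon (10 sides)
Formula: interior angle = (n - 2) * 180 / n
(n - 2) = 8
(n - 2) * 180 = 1440
angle = 1440 / 10
angle = 144
144 degrees


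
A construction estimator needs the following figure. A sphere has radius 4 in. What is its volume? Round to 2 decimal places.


Shape: sphere
Radius r = 4 in
Formula: V = (4/3) * pi * r^3
r^3 = 64
(4/3) * 64 = 85.333333
V = 85.333333 * pi
V = 268.08
268.08 in^3


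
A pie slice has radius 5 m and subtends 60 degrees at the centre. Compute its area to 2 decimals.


Shape: circular sector
Radius r = 5 m, Angle = 60 degrees
Formula: A = (angle/360) * pi * r^2
r^2 = 25
Fraction of circle = 60/360
A = (60/360) * pi * 25
A = 4.166667 * pi
A = 13.09
13.09 m^2


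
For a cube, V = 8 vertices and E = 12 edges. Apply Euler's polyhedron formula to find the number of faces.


Polyhedron: cube
Euler's formula for convex polyhedra: V - E + F = 2
Given: V = 8 vertices and E = 12 edges
Solve for F:
F = 2 + E - V = 2 + 12 - 8 = 6
6 faces


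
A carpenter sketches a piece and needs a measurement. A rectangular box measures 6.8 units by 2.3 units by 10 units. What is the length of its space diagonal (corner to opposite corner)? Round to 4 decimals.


Shape: rectangular box (space diagonal)
l = 6.8 units, w = 2.3 units, h = 10 units
Visualize: the diagonal of the base, then a right triangle with that diagonal and the height.
Formula: d = sqrt(l^2 + w^2 + h^2)
l^2 + w^2 + h^2 = 46.24 + 5.29 + 100 = 151.53
d = sqrt(151.53)
d = 12.3098
12.3098 units


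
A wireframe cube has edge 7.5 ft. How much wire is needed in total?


Shape: cube
Side s = 7.5 ft
A cube has 12 edges, all equal.
Formula: total edge length = 12 * s
Total = 12 * 7.5
Total = 90
90 ft


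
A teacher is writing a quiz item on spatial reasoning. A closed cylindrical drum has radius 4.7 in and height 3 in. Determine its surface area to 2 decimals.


Shape: closed cylinder
Radius r = 4.7 in, Height h = 3 in
Formula: SA = 2*pi*r^2 + 2*pi*r*h = 2*pi*r*(r + h)
r + h = 7.7
2 * r * (r + h) = 2 * 4.7 * 7.7 = 72.38
SA = 72.38 * pi
SA = 227.39
227.39 in^2


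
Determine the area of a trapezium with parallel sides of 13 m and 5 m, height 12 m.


Shape: trapezoid
Parallel sides a = 13 m, b = 5 m; Height h = 12 m
Formula: A = (a + b) * h / 2
a + b = 13 + 5 = 18
A = 18 * 12 / 2
A = 216 / 2
A = 108
108 m^2


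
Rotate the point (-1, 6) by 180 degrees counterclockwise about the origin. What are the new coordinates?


Transformation: rotation about the origin
Original point: (-1, 6)
Rule for 180 deg: (x, y) -> (-x, -y)
Apply: (-1, 6) -> (1, -6)
(1, -6)


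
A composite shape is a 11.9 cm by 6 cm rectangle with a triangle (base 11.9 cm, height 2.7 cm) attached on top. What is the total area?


Composite shape: rectangle + triangle
Rectangle area = 11.9 * 6 = 71.4
Triangle area = 0.5 * 11.9 * 2.7 = 16.065
Total = 71.4 + 16.065
Total = 87.465
87.465 cm^2


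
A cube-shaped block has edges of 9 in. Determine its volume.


Shape: cube
Side s = 9 in
Formula: V = s^3
V = 9 * 9 * 9
V = 81 * 9
V = 729
729 in^3


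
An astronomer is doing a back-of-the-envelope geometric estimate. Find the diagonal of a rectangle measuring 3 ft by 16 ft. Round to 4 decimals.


Shape: rectangle (diagonal via Pythagoras)
Sides: 3 ft and 16 ft
Formula: d = sqrt(l^2 + w^2)
l^2 = 9, w^2 = 256
l^2 + w^2 = 265
d = sqrt(265)
d = 16.2788
16.2788 ft


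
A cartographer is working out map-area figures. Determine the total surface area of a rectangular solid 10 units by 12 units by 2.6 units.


Shape: rectangular prism
l = 10 units, w = 12 units, h = 2.6 units
Formula: SA = 2(lw + lh + wh)
lw = 120, lh = 26, wh = 31.2
lw + lh + wh = 177.2
SA = 2 * 177.2
SA = 354.4
354.4 units^2


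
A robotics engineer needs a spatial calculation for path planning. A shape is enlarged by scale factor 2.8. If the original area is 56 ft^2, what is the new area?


Linear scale factor k = 2.8
Original area = 56 ft^2
Rule: under a linear scaling by k, areas scale by k^2.
k^2 = 2.8^2 = 7.84
New area = 56 * 7.84
New area = 439.04
439.04 ft^2


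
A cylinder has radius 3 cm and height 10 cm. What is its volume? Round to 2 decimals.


Shape: cylinder
Radius r = 3 cm, Height h = 10 cm
Formula: V = pi * r^2 * h
r^2 = 9
V = pi * 9 * 10
V = 90 * pi
V = 282.74
282.74 cm^3


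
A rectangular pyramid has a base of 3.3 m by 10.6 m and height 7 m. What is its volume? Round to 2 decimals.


Shape: rectangular pyramid
Base: 3.3 m x 10.6 m, Height h = 7 m
Formula: V = (1/3) * base_area * h
base_area = 3.3 * 10.6 = 34.98
base_area * h = 34.98 * 7 = 244.86
V = 244.86 / 3
V = 81.62
81.62 m^3


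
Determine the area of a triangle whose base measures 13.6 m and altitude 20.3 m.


Shape: triangle
Base b = 13.6 m, Height h = 20.3 m
Formula: A = (1/2) * b * h
A = 0.5 * 13.6 * 20.3
A = 0.5 * 276.08
A = 138.04
138.04 m^2


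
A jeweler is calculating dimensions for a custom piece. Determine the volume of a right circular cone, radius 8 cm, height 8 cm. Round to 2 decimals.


Shape: cone
Radius r = 8 cm, Height h = 8 cm
Formula: V = (1/3) * pi * r^2 * h
r^2 = 64
pi * r^2 * h = pi * 64 * 8 = 512 * pi
V = 512 * pi / 3
V = 536.17
536.17 cm^3


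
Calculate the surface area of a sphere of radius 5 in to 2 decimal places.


Shape: sphere
Radius r = 5 in
Formula: SA = 4 * pi * r^2
r^2 = 25
SA = 4 * pi * 25
SA = 100 * pi
SA = 314.16
314.16 in^2


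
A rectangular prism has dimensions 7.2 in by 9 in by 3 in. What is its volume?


Shape: rectangular prism
l = 7.2 in, w = 9 in, h = 3 in
Formula: V = l * w * h
V = 7.2 * 9 * 3
V = 64.8 * 3
V = 194.4
194.4 in^3


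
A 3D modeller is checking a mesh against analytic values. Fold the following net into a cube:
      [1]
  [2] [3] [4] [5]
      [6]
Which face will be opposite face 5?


Net: cross layout. Take square 3 as the base (bottom).
Fold the four squares in the horizontal row up around 3: 2 -> left, 4 -> right, 5 wraps to the top.
Fold 1 and 6 up from 3: 1 -> back, 6 -> front.
Opposite pairs are therefore: (1, 6), (2, 4), (3, 5).
Face 5 is opposite face 3.
face 3


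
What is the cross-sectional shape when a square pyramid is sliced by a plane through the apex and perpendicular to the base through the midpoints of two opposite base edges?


Solid: square pyramid
Cutting plane: through the apex and perpendicular to the base through the midpoints of two opposite base edges
Visualize the intersection of the plane with the solid's surface.
The boundary of the cut region is a isosceles triangle.
isosceles triangle


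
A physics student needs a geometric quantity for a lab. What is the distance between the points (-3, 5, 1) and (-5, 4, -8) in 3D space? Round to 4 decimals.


3D distance between two points
P1 = (-3, 5, 1), P2 = (-5, 4, -8)
Formula: d = sqrt((x2-x1)^2 + (y2-y1)^2 + (z2-z1)^2)
dx = -5 - -3 = -2
dy = 4 - 5 = -1
dz = -8 - 1 = -9
dx^2 + dy^2 + dz^2 = 4 + 1 + 81 = 86
d = sqrt(86)
d = 9.2736
9.2736 units


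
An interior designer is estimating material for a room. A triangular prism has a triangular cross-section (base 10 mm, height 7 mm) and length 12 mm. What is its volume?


Shape: triangular prism
Triangle base = 10 mm, triangle height = 7 mm, prism length L = 12 mm
Formula: V = (1/2 * b * h_tri) * L
Cross-section area = 0.5 * 10 * 7 = 35
V = 35 * 12
V = 420
420 mm^3


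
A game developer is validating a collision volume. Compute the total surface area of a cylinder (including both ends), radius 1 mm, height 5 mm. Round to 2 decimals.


Shape: closed cylinder
Radius r = 1 mm, Height h = 5 mm
Formula: SA = 2*pi*r^2 + 2*pi*r*h = 2*pi*r*(r + h)
r + h = 6
2 * r * (r + h) = 2 * 1 * 6 = 12
SA = 12 * pi
SA = 37.7
37.7 mm^2


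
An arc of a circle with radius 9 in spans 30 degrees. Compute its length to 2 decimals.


Shape: circular arc
Radius r = 9 in, Angle = 30 degrees
Formula: L = (angle/360) * 2 * pi * r
2 * pi * r = 18 * pi
L = (30/360) * 18 * pi
L = 1.5 * pi
L = 4.71
4.71 in


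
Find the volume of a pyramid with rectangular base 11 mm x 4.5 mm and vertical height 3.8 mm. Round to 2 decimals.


Shape: rectangular pyramid
Base: 11 mm x 4.5 mm, Height h = 3.8 mm
Formula: V = (1/3) * base_area * h
base_area = 11 * 4.5 = 49.5
base_area * h = 49.5 * 3.8 = 188.1
V = 188.1 / 3
V = 62.7
62.7 mm^3


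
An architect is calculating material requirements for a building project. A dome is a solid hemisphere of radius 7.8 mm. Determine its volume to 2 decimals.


Shape: hemisphere (half of a sphere)
Radius r = 7.8 mm
Formula: V = (1/2) * (4/3) * pi * r^3 = (2/3) * pi * r^3
r^3 = 474.552
(2/3) * 474.552 = 316.368
V = 316.368 * pi
V = 993.9
993.9 mm^3


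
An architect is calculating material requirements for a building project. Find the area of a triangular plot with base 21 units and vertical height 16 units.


Shape: triangle
Base b = 21 units, Height h = 16 units
Formula: A = (1/2) * b * h
A = 0.5 * 21 * 16
A = 0.5 * 336
A = 168
168 units^2


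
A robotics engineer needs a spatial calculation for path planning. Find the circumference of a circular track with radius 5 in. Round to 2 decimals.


Shape: circle
Radius r = 5 in
Formula: C = 2 * pi * r
C = 2 * pi * 5
C = 10 * pi
C = 31.42
31.42 in


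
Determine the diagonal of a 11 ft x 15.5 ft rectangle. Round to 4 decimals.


Shape: rectangle (diagonal via Pythagoras)
Sides: 11 ft and 15.5 ft
Formula: d = sqrt(l^2 + w^2)
l^2 = 121, w^2 = 240.25
l^2 + w^2 = 361.25
d = sqrt(361.25)
d = 19.0066
19.0066 ft


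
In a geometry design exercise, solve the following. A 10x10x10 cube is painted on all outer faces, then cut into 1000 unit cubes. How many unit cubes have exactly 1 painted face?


Large cube: 10 x 10 x 10, cut into unit cubes.
n = 10, so n - 2 = 8
Cubes with 1 painted face lie in the interior of each face.
A cube has 6 faces; each contributes (n - 2)^2 = 64 such cubes.
Count = 6 * 64 = 384
384 unit cubes


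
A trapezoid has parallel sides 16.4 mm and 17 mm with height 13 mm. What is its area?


Shape: trapezoid
Parallel sides a = 16.4 mm, b = 17 mm; Height h = 13 mm
Formula: A = (a + b) * h / 2
a + b = 16.4 + 17 = 33.4
A = 33.4 * 13 / 2
A = 434.2 / 2
A = 217.1
217.1 mm^2


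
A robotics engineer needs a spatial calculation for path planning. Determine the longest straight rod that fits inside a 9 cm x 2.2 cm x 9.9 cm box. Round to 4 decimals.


Shape: rectangular box (space diagonal)
l = 9 cm, w = 2.2 cm, h = 9.9 cm
Visualize: the diagonal of the base, then a right triangle with that diagonal and the height.
Formula: d = sqrt(l^2 + w^2 + h^2)
l^2 + w^2 + h^2 = 81 + 4.84 + 98.01 = 183.85
d = sqrt(183.85)
d = 13.5591
13.5591 cm


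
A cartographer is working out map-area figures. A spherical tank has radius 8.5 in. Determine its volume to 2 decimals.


Shape: sphere
Radius r = 8.5 in
Formula: V = (4/3) * pi * r^3
r^3 = 614.125
(4/3) * 614.125 = 818.833333
V = 818.833333 * pi
V = 2572.44
2572.44 in^3


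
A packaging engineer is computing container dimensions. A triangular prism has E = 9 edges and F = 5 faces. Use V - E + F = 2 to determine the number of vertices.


Polyhedron: triangular prism
Euler's formula for convex polyhedra: V - E + F = 2
Given: E = 9 edges and F = 5 faces
Solve for V:
V = 2 + E - F = 2 + 9 - 5 = 6
6 vertices


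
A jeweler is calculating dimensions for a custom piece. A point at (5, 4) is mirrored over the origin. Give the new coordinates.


Transformation: reflection
Original point: (5, 4)
Rule for reflection through the origin: (x, y) -> (-x, -y)
Apply: (5, 4) -> (-5, -4)
(-5, -4)


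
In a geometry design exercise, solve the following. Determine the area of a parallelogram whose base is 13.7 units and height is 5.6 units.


Shape: parallelogram
Base b = 13.7 units, Height h = 5.6 units
Formula: A = b * h
A = 13.7 * 5.6
A = 76.72
76.72 units^2


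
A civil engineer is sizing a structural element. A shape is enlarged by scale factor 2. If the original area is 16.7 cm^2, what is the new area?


Linear scale factor k = 2
Original area = 16.7 cm^2
Rule: under a linear scaling by k, areas scale by k^2.
k^2 = 2^2 = 4
New area = 16.7 * 4
New area = 66.8
66.8 cm^2


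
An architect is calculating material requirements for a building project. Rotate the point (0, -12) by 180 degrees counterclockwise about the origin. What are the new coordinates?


Transformation: rotation about the origin
Original point: (0, -12)
Rule for 180 deg: (x, y) -> (-x, -y)
Apply: (0, -12) -> (0, 12)
(0, 12)


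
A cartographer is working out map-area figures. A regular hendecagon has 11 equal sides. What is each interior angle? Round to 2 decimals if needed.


Shape: regular hendecagon (11 sides)
Formula: interior angle = (n - 2) * 180 / n
(n - 2) = 9
(n - 2) * 180 = 1620
angle = 1620 / 11
angle = 147.27
147.27 degrees


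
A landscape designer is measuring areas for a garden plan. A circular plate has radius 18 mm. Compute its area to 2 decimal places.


Shape: circle
Radius r = 18 mm
Formula: A = pi * r^2
r^2 = 18^2 = 324
A = pi * 324
A = 1017.88
1017.88 mm^2


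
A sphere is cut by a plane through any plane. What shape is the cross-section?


Solid: sphere
Cutting plane: through any plane
Visualize the intersection of the plane with the solid's surface.
The boundary of the cut region is a circle.
circle


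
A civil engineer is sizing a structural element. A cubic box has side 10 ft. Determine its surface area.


Shape: cube
Side s = 10 ft
A cube has 6 square faces.
Formula: SA = 6 * s^2
s^2 = 100
SA = 6 * 100
SA = 600
600 ft^2


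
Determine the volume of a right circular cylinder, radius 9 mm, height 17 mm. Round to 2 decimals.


Shape: cylinder
Radius r = 9 mm, Height h = 17 mm
Formula: V = pi * r^2 * h
r^2 = 81
V = pi * 81 * 17
V = 1377 * pi
V = 4325.97
4325.97 mm^3


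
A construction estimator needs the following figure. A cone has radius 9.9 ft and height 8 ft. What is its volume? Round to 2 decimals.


Shape: cone
Radius r = 9.9 ft, Height h = 8 ft
Formula: V = (1/3) * pi * r^2 * h
r^2 = 98.01
pi * r^2 * h = pi * 98.01 * 8 = 784.08 * pi
V = 784.08 * pi / 3
V = 821.09
821.09 ft^3


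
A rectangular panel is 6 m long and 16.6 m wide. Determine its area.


Shape: rectangle
Length l = 6 m, Width w = 16.6 m
Formula: A = l * w
A = 6 * 16.6
A = 99.6
99.6 m^2


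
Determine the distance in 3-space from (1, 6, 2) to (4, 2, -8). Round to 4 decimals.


3D distance between two points
P1 = (1, 6, 2), P2 = (4, 2, -8)
Formula: d = sqrt((x2-x1)^2 + (y2-y1)^2 + (z2-z1)^2)
dx = 4 - 1 = 3
dy = 2 - 6 = -4
dz = -8 - 2 = -10
dx^2 + dy^2 + dz^2 = 9 + 16 + 100 = 125
d = sqrt(125)
d = 11.1803
11.1803 units


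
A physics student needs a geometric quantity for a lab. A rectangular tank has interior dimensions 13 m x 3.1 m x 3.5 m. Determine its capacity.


Shape: rectangular prism
l = 13 m, w = 3.1 m, h = 3.5 m
Formula: V = l * w * h
V = 13 * 3.1 * 3.5
V = 40.3 * 3.5
V = 141.05
141.05 m^3


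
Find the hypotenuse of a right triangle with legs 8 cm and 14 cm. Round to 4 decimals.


Shape: right triangle
Legs a = 8 cm, b = 14 cm
Formula: c = sqrt(a^2 + b^2)
a^2 = 64, b^2 = 196
a^2 + b^2 = 260
c = sqrt(260)
c = 16.1245
16.1245 cm


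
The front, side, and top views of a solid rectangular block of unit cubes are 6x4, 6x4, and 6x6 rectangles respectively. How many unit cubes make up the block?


Orthographic views of a solid rectangular block:
Front view 6 x 4 -> length = 6, height = 4
Side view 6 x 4 -> width = 6, height = 4 (consistent)
Top view 6 x 6 -> confirms length = 6, width = 6
The block is 6 x 6 x 4.
Total unit cubes = 6 * 6 * 4 = 144
144 unit cubes


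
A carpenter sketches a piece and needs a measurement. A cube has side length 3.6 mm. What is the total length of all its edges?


Shape: cube
Side s = 3.6 mm
A cube has 12 edges, all equal.
Formula: total edge length = 12 * s
Total = 12 * 3.6
Total = 43.2
43.2 mm
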